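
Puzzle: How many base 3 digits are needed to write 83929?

83929 in base 3 is 11021010111, which has 11 digits.

11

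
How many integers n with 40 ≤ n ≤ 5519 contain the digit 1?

The integers in [40, 5519] that contain the digit 1: 41, 51, 61, 71, 81, 91, …, 5518, 5519.
2258 qualify.

2258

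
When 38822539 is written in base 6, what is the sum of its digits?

29

38822539 in base 6 is 3504033551.
Digit sum: 3+5+0+4+0+3+3+5+5+1 = 29.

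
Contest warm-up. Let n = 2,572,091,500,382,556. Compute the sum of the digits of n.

60

2+5+7+2+0+9+1+5+0+0+3+8+2+5+5+6 = 60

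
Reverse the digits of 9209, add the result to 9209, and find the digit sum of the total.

22

Reversal of 9209 is 9029; 9209 + 9029 = 18238.
Digit sum of 18238: 1+8+2+3+8 = 22.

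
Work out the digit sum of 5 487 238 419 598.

73

5+4+8+7+2+3+8+4+1+9+5+9+8 = 73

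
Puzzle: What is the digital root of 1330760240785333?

1+3+3+0+7+6+0+2+4+0+7+8+5+3+3+3 = 55
5+5 = 10
1+0 = 1

1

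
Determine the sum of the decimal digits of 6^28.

90

6^28 = 6140942214464815497216
Sum of its 22 digits: 90.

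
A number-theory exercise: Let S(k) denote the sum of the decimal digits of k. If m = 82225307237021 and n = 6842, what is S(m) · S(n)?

880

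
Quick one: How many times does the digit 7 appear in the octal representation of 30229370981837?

30229370981837 in base 8 is 667712272646715.
The digit 7 appears 4 times.

4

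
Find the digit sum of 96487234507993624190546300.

116

9+6+4+8+7+2+3+4+5+0+7+9+9+3+6+2+4+1+9+0+5+4+6+3+0+0 = 116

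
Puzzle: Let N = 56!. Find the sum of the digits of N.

333

56! = 710998587804863451854045647463724949736497978881168458687447040000000000000
Sum of its 75 digits: 333.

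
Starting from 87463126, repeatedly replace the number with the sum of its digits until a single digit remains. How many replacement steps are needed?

3

87463126 → 37 → 10 → 1 (3 steps)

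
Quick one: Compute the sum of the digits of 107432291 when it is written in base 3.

15

107432291 in base 3 is 21111011010101202.
Digit sum: 2+1+1+1+1+0+1+1+0+1+0+1+0+1+2+0+2 = 15.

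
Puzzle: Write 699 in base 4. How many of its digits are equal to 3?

2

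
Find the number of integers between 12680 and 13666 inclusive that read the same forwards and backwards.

10

The integers in [12680, 13666] that read the same forwards and backwards: 12721, 12821, 12921, 13031, 13131, 13231, 13331, 13431, 13531, 13631.
10 qualify.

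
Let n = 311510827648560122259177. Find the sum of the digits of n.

3+1+1+5+1+0+8+2+7+6+4+8+5+6+0+1+2+2+2+5+9+1+7+7 = 93

93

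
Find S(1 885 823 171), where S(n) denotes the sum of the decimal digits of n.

1+8+8+5+8+2+3+1+7+1 = 44

44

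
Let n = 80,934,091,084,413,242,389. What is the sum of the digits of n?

82

8+0+9+3+4+0+9+1+0+8+4+4+1+3+2+4+2+3+8+9 = 82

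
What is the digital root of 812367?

8+1+2+3+6+7 = 27
2+7 = 9

9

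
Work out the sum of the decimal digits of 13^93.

514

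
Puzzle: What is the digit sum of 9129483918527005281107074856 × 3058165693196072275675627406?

235

9129483918527005281107074856 × 3058165693196072275675627406 = 27919474516224533332361111496598909812633891193207103536
Sum of its 56 digits: 235.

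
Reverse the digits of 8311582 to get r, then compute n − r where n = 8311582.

Reverse of 8311582 is 2851138.
8311582 − 2851138 = 5460444

5460444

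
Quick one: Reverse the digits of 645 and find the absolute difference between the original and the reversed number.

Reverse of 645 is 546.
|645 − 546| = 99

99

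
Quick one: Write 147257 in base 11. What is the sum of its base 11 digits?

17

147257 in base 11 is A0700.
Digit sum: 10+0+7+0+0 = 17.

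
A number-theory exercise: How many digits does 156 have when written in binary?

8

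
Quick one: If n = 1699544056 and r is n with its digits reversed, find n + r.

Reverse of 1699544056 is 6504459961.
1699544056 + 6504459961 = 8204004017

8204004017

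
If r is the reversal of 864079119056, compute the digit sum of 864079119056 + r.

58

Reversal of 864079119056 is 650911970468; 864079119056 + 650911970468 = 1514991089524.
Digit sum of 1514991089524: 1+5+1+4+9+9+1+0+8+9+5+2+4 = 58.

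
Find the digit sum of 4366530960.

42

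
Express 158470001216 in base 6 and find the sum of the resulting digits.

158470001216 in base 6 is 200444454033012.
Digit sum: 2+0+0+4+4+4+4+5+4+0+3+3+0+1+2 = 36.

36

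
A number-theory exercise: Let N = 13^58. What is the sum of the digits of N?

301

13^58 = 40617616406773309930154634339905725588976750479274358606191163529
Sum of its 65 digits: 301.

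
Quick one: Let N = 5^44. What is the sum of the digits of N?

151

5^44 = 5684341886080801486968994140625
Sum of its 31 digits: 151.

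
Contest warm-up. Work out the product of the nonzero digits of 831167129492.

8×3×1×1×6×7×1×2×9×4×9×2 = 1306368

1306368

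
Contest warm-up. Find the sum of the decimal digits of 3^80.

3^80 = 147808829414345923316083210206383297601
Sum of its 39 digits: 153.

153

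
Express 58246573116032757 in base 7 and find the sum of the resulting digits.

51

58246573116032757 in base 7 is 50524510015403120661.
Digit sum: 5+0+5+2+4+5+1+0+0+1+5+4+0+3+1+2+0+6+6+1 = 51.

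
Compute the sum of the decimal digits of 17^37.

17^37 = 3362095853201812742282475234995233875224247377
Sum of its 46 digits: 197.

197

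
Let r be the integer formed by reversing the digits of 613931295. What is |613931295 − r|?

Reverse of 613931295 is 592139316.
|613931295 − 592139316| = 21791979

21791979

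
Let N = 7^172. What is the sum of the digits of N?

628

7^172 = 22743792394229783703324968302948048914802297906725751125690494748022168763393663766122202934319824761844480012849410006555553109314693743185383201
Sum of its 146 digits: 628.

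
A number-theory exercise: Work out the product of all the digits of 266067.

0

2×6×6×0×6×7 = 0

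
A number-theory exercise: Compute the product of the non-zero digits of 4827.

448

4×8×2×7 = 448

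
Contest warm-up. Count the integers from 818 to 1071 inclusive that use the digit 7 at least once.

45

The integers in [818, 1071] that use the digit 7 at least once: 827, 837, 847, 857, 867, 870, …, 1070, 1071.
45 qualify.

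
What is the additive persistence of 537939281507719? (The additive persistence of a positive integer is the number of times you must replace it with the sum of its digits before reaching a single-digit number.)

3

537939281507719 → 76 → 13 → 4 (3 steps)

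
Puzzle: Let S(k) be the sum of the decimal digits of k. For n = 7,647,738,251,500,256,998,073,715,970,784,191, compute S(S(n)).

10

First digit sum: 163.
1+6+3 = 10.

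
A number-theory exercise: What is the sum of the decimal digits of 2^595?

857

2^595 = 129672361527531029953512745740348785969138944757576153124864291552832900356653379574990845279596993571506183956603149661949848471106617978371464838566061365220661931356297172615168
Sum of its 180 digits: 857.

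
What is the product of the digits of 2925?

2×9×2×5 = 180

180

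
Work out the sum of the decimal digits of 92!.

92! = 12438414054641307255475324325873553077577991715875414356840239582938137710983519518443046123837041347353107486982656753664000000000000000000000
Sum of its 143 digits: 540.

540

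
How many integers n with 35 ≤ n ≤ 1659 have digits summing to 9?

94

The integers in [35, 1659] that have digits summing to 9: 36, 45, 54, 63, 72, 81, …, 1611, 1620.
94 qualify.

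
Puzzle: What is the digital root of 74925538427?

7+4+9+2+5+5+3+8+4+2+7 = 56
5+6 = 11
1+1 = 2
(Equivalently, 74925538427 mod 9 = 2.)

2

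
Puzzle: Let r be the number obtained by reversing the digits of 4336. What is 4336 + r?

10670

Reverse of 4336 is 6334.
4336 + 6334 = 10670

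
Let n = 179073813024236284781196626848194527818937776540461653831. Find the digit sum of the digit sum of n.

First digit sum: 266.
2+6+6 = 14.

14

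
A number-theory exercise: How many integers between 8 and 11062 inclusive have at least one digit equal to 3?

The integers in [8, 11062] that have at least one digit equal to 3: 13, 23, 30, 31, 32, 33, …, 11043, 11053.
3724 qualify.

3724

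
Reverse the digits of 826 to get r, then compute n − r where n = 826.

198

Reverse of 826 is 628.
826 − 628 = 198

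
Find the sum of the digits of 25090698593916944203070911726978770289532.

2+5+0+9+0+6+9+8+5+9+3+9+1+6+9+4+4+2+0+3+0+7+0+9+1+1+7+2+6+9+7+8+7+7+0+2+8+9+5+3+2 = 194

194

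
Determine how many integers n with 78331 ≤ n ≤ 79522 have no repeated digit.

The integers in [78331, 79522] that have no repeated digit: 78340, 78341, 78342, 78345, 78346, 78349, …, 79520, 79521.
416 qualify.

416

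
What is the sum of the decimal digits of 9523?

19

9+5+2+3 = 19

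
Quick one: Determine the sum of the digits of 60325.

16

6+0+3+2+5 = 16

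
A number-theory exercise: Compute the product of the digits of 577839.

5×7×7×8×3×9 = 52920

52920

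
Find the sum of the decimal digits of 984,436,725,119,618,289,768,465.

9+8+4+4+3+6+7+2+5+1+1+9+6+1+8+2+8+9+7+6+8+4+6+5 = 129

129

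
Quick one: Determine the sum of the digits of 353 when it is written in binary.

353 in base 2 is 101100001.
Digit sum: 1+0+1+1+0+0+0+0+1 = 4.

4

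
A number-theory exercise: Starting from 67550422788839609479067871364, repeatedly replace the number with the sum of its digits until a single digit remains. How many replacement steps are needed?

2

67550422788839609479067871364 → 151 → 7 (2 steps)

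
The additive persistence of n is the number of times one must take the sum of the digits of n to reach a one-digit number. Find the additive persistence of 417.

417 → 12 → 3 (2 steps)

2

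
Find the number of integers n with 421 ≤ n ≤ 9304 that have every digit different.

The integers in [421, 9304] that have every digit different: 421, 423, 425, 426, 427, 428, …, 9302, 9304.
4618 qualify.

4618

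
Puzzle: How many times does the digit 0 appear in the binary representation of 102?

3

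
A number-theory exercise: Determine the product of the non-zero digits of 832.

48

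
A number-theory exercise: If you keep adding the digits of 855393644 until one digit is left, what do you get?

2

8+5+5+3+9+3+6+4+4 = 47
4+7 = 11
1+1 = 2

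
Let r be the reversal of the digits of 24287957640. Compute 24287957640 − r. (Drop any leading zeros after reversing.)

Reverse of 24287957640 is 4675978242.
24287957640 − 4675978242 = 19611979398

19611979398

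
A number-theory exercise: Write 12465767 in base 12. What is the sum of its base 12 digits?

12465767 in base 12 is 4211B9B.
Digit sum: 4+2+1+1+11+9+11 = 39.

39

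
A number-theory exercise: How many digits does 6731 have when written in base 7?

5

6731 in base 7 is 25424, which has 5 digits.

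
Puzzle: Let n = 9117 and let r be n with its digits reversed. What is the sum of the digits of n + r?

Reversal of 9117 is 7119; 9117 + 7119 = 16236.
Digit sum of 16236: 1+6+2+3+6 = 18.

18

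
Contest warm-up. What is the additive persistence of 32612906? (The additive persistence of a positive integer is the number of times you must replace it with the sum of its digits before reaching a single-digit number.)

32612906 → 29 → 11 → 2 (3 steps)

3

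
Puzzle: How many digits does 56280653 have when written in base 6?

10

56280653 in base 6 is 5330142325, which has 10 digits.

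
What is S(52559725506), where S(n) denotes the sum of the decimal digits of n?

51

5+2+5+5+9+7+2+5+5+0+6 = 51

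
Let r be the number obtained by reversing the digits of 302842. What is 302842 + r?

551045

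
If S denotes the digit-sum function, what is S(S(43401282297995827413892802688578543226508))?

16

First digit sum: 196.
1+9+6 = 16.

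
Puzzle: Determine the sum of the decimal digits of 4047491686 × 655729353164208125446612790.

146

4047491686 × 655729353164208125446612790 = 2654059105198290180518810304386263940
Sum of its 37 digits: 146.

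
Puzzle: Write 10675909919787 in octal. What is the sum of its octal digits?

49

10675909919787 in base 8 is 233265564302053.
Digit sum: 2+3+3+2+6+5+5+6+4+3+0+2+0+5+3 = 49.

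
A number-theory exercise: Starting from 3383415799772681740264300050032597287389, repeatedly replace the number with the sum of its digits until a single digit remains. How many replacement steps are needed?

3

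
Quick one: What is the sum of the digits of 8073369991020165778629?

108

8+0+7+3+3+6+9+9+9+1+0+2+0+1+6+5+7+7+8+6+2+9 = 108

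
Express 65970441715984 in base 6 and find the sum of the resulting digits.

65970441715984 in base 6 is 352150222540520024.
Digit sum: 3+5+2+1+5+0+2+2+2+5+4+0+5+2+0+0+2+4 = 44.

44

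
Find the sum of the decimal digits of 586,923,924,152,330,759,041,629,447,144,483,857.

5+8+6+9+2+3+9+2+4+1+5+2+3+3+0+7+5+9+0+4+1+6+2+9+4+4+7+1+4+4+4+8+3+8+5+7 = 164

164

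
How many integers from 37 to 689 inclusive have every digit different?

The integers in [37, 689] that have every digit different: 37, 38, 39, 40, 41, 42, …, 687, 689.
481 qualify.

481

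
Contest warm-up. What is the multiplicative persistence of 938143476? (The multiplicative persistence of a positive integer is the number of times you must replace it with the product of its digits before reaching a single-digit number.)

938143476 → 435456 → 7200 → 0 (3 steps)

3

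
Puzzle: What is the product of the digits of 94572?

2520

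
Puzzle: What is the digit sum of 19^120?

631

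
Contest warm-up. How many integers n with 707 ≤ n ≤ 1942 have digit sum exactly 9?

The integers in [707, 1942] that have digit sum exactly 9: 711, 720, 801, 810, 900, 1008, …, 1710, 1800.
50 qualify.

50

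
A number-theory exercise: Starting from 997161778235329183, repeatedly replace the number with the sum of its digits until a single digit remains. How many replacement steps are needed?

3

997161778235329183 → 91 → 10 → 1 (3 steps)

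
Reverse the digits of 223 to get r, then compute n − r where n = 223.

-99

Reverse of 223 is 322.
223 − 322 = -99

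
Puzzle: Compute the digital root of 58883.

5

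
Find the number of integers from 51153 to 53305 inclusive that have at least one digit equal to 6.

575

The integers in [51153, 53305] that have at least one digit equal to 6: 51156, 51160, 51161, 51162, 51163, 51164, …, 53286, 53296.
575 qualify.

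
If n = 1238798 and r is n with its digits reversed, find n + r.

10217119

Reverse of 1238798 is 8978321.
1238798 + 8978321 = 10217119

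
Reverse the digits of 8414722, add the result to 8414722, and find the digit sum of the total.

Reversal of 8414722 is 2274148; 8414722 + 2274148 = 10688870.
Digit sum of 10688870: 1+0+6+8+8+8+7+0 = 38.

38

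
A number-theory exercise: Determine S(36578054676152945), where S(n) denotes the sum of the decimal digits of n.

3+6+5+7+8+0+5+4+6+7+6+1+5+2+9+4+5 = 83

83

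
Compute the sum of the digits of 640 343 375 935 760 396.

83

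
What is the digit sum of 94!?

549

94! = 108736615665674308027365285256786601004186803580182872307497374434045199869417927630229109214583415458560865651202385340530688000000000000000000000
Sum of its 147 digits: 549.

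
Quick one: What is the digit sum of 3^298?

612

3^298 = 15210164339843152887925114153565368440718188402815270719053354453152110797499897399311134017298771265361164937844221560312612525862855086062889
Sum of its 143 digits: 612.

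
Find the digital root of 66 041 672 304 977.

6+6+0+4+1+6+7+2+3+0+4+9+7+7 = 62
6+2 = 8

8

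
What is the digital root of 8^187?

8

The digital root of n equals n mod 9 (or 9 when 9 | n), so we need 8^187 mod 9.
8^187 ≡ 8 (mod 9), so the digital root is 8.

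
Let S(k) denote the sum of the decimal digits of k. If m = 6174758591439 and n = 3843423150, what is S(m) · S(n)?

S(6174758591439) = 6+1+7+4+7+5+8+5+9+1+4+3+9 = 69.
S(3843423150) = 3+8+4+3+4+2+3+1+5+0 = 33.
69 · 33 = 2277.

2277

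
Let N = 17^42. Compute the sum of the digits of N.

271

17^42 = 4773695331839566234818968439734627784374274207965089
Sum of its 52 digits: 271.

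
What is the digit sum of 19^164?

19^164 = 519505986227533122395248392988286500575252194082801279728692779929495781114277396136194446051622132054760018811243018942399204440572980969561737703534807394884260146537331201533499630602758070400236079600991121
Sum of its 210 digits: 901.

901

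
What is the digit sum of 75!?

432

75! = 24809140811395398091946477116594033660926243886570122837795894512655842677572867409443815424000000000000000000
Sum of its 110 digits: 432.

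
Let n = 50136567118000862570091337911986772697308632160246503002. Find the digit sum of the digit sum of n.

First digit sum: 217.
2+1+7 = 10.

10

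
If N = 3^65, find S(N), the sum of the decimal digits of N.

3^65 = 10301051460877537453973547267843
Sum of its 32 digits: 135.

135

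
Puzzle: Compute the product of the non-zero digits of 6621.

72

6×6×2×1 = 72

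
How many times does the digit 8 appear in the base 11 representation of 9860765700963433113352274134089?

1

9860765700963433113352274134089 in base 11 is 62417A152A966228507AA075A27799.
The digit 8 appears 1 time.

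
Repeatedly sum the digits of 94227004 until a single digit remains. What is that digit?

9+4+2+2+7+0+0+4 = 28
2+8 = 10
1+0 = 1

1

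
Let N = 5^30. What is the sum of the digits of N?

91

5^30 = 931322574615478515625
Sum of its 21 digits: 91.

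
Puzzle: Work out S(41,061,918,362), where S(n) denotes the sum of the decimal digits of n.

4+1+0+6+1+9+1+8+3+6+2 = 41

41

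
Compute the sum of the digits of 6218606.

6+2+1+8+6+0+6 = 29

29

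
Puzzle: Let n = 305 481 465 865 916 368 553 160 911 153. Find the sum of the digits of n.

3+0+5+4+8+1+4+6+5+8+6+5+9+1+6+3+6+8+5+5+3+1+6+0+9+1+1+1+5+3 = 128

128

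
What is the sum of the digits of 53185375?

5+3+1+8+5+3+7+5 = 37

37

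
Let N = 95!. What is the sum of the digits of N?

585

95! = 10329978488239059262599702099394727095397746340117372869212250571234293987594703124871765375385424468563282236864226607350415360000000000000000000000
Sum of its 149 digits: 585.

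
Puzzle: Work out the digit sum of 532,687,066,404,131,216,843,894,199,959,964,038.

5+3+2+6+8+7+0+6+6+4+0+4+1+3+1+2+1+6+8+4+3+8+9+4+1+9+9+9+5+9+9+6+4+0+3+8 = 173

173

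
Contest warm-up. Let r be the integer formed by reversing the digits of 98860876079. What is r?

97067806889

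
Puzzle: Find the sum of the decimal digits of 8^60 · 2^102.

415

8^60 · 2^102 = 7770675568902916283677847627294075626569627356208558085007249638955617140820833992704
Sum of its 85 digits: 415.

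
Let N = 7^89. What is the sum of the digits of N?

364

7^89 = 1635782513474434908477160959077878011007714974754996979744938053160034289607
Sum of its 76 digits: 364.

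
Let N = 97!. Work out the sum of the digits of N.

648

97! = 96192759682482119853328425949563698712343813919172976158104477319333745612481875498805879175589072651261284189679678167647067832320000000000000000000000
Sum of its 152 digits: 648.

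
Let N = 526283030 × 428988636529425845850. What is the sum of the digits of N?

526283030 × 428988636529425845850 = 225769439468274918314250925500
Sum of its 30 digits: 132.

132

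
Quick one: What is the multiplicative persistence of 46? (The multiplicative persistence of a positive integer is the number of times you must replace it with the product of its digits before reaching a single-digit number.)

2

46 → 24 → 8 (2 steps)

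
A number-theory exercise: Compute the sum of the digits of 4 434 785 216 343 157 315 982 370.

4+4+3+4+7+8+5+2+1+6+3+4+3+1+5+7+3+1+5+9+8+2+3+7+0 = 105

105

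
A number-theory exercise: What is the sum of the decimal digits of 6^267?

6^267 = 5839610118748173384042916438012884343190456918632681597802191859555588085975213774292841045426132080312269934436602736781280813491693061209618278521853125725880871633364312533867616872931869252751252296564736
Sum of its 208 digits: 927.

927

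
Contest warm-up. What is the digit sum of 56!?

333

56! = 710998587804863451854045647463724949736497978881168458687447040000000000000
Sum of its 75 digits: 333.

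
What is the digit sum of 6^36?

6^36 = 10314424798490535546171949056
Sum of its 29 digits: 126.

126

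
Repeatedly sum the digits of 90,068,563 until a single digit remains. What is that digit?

9+0+0+6+8+5+6+3 = 37
3+7 = 10
1+0 = 1

1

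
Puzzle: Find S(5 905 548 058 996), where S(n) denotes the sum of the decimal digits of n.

5+9+0+5+5+4+8+0+5+8+9+9+6 = 73

73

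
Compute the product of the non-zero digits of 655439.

6×5×5×4×3×9 = 16200

16200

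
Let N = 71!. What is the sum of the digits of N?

423

71! = 850478588567862317521167644239926010288584608120796235886430763388588680378079017697280000000000000000
Sum of its 102 digits: 423.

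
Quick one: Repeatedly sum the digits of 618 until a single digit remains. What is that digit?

6

6+1+8 = 15
1+5 = 6
(Equivalently, 618 mod 9 = 6.)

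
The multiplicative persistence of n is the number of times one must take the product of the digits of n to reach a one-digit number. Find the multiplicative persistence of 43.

2

43 → 12 → 2 (2 steps)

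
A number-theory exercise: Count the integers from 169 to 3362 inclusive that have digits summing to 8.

111

The integers in [169, 3362] that have digits summing to 8: 170, 206, 215, 224, 233, 242, …, 3311, 3320.
111 qualify.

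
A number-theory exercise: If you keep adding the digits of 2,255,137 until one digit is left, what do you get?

7

2+2+5+5+1+3+7 = 25
2+5 = 7
(Equivalently, 2,255,137 mod 9 = 7.)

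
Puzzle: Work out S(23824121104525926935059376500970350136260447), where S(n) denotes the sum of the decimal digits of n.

166

2+3+8+2+4+1+2+1+1+0+4+5+2+5+9+2+6+9+3+5+0+5+9+3+7+6+5+0+0+9+7+0+3+5+0+1+3+6+2+6+0+4+4+7 = 166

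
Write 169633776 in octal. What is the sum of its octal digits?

32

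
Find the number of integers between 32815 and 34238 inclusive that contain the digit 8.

The integers in [32815, 34238] that contain the digit 8: 32815, 32816, 32817, 32818, 32819, 32820, …, 34228, 34238.
417 qualify.

417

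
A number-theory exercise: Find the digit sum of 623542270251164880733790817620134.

127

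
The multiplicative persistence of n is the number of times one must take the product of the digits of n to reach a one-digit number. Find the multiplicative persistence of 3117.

2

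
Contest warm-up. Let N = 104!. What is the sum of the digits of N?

104! = 10299016745145627623848583864765044283053772454999072182325491776887871732475287174542709871683888003235965704141638377695179741979175588724736000000000000000000000000
Sum of its 167 digits: 702.

702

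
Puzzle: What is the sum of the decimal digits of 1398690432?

45

1+3+9+8+6+9+0+4+3+2 = 45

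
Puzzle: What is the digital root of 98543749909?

4

9+8+5+4+3+7+4+9+9+0+9 = 67
6+7 = 13
1+3 = 4
(Equivalently, 98543749909 mod 9 = 4.)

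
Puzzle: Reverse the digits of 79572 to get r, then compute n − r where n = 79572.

51975

Reverse of 79572 is 27597.
79572 − 27597 = 51975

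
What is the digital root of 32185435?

3+2+1+8+5+4+3+5 = 31
3+1 = 4

4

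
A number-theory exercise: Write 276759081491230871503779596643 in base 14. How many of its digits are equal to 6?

276759081491230871503779596643 in base 14 is 62168692677AD60A62197B9599.
The digit 6 appears 6 times.

6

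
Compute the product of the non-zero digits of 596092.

4860

5×9×6×9×2 = 4860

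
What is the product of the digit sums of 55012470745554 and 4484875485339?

3888

S(55012470745554) = 5+5+0+1+2+4+7+0+7+4+5+5+5+4 = 54.
S(4484875485339) = 4+4+8+4+8+7+5+4+8+5+3+3+9 = 72.
54 · 72 = 3888.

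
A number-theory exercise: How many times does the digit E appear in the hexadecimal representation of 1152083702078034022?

2

1152083702078034022 in base 16 is FFD0605E5E0D066.
The digit E appears 2 times.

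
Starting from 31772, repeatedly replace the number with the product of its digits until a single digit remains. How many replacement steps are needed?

4

31772 → 294 → 72 → 14 → 4 (4 steps)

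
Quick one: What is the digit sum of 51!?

51! = 1551118753287382280224243016469303211063259720016986112000000000000
Sum of its 67 digits: 198.

198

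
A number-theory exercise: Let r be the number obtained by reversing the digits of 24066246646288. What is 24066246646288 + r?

Reverse of 24066246646288 is 88264664266042.
24066246646288 + 88264664266042 = 112330910912330

112330910912330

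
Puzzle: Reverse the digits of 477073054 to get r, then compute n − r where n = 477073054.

26702280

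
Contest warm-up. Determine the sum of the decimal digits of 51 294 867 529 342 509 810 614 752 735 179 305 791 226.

182

5+1+2+9+4+8+6+7+5+2+9+3+4+2+5+0+9+8+1+0+6+1+4+7+5+2+7+3+5+1+7+9+3+0+5+7+9+1+2+2+6 = 182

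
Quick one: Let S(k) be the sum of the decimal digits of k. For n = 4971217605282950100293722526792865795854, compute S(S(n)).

First digit sum: 182.
1+8+2 = 11.

11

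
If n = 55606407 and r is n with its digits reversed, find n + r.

Reverse of 55606407 is 70460655.
55606407 + 70460655 = 126067062

126067062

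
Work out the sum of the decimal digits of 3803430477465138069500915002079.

119

3+8+0+3+4+3+0+4+7+7+4+6+5+1+3+8+0+6+9+5+0+0+9+1+5+0+0+2+0+7+9 = 119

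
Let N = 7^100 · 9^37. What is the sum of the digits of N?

549

7^100 · 9^37 = 655808212147921624051710527082058780388664688040756938003871869494623531327711261408962164791680874732794082889731093769
Sum of its 120 digits: 549.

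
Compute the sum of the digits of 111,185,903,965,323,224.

1+1+1+1+8+5+9+0+3+9+6+5+3+2+3+2+2+4 = 65

65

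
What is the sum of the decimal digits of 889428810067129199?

92

8+8+9+4+2+8+8+1+0+0+6+7+1+2+9+1+9+9 = 92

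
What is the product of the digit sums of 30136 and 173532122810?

455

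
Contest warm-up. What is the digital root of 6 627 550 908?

6+6+2+7+5+5+0+9+0+8 = 48
4+8 = 12
1+2 = 3
(Equivalently, 6 627 550 908 mod 9 = 3.)

3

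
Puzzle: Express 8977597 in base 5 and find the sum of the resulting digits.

8977597 in base 5 is 4244240342.
Digit sum: 4+2+4+4+2+4+0+3+4+2 = 29.

29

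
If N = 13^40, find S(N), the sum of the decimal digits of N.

13^40 = 361188648084531445929920877641340156544317601
Sum of its 45 digits: 193.

193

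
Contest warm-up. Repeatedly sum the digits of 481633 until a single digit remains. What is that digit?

7

4+8+1+6+3+3 = 25
2+5 = 7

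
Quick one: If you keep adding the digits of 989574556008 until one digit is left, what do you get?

9+8+9+5+7+4+5+5+6+0+0+8 = 66
6+6 = 12
1+2 = 3

3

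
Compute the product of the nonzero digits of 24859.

2880

2×4×8×5×9 = 2880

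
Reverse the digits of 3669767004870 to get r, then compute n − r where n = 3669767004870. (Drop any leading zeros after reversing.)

Reverse of 3669767004870 is 784007679663.
3669767004870 − 784007679663 = 2885759325207

2885759325207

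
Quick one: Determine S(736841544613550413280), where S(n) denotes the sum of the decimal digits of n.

80

7+3+6+8+4+1+5+4+4+6+1+3+5+5+0+4+1+3+2+8+0 = 80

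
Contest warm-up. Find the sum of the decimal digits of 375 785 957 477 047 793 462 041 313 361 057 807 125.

3+7+5+7+8+5+9+5+7+4+7+7+0+4+7+7+9+3+4+6+2+0+4+1+3+1+3+3+6+1+0+5+7+8+0+7+1+2+5 = 173

173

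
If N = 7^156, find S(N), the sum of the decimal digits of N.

550

7^156 = 684375166571500149069971016475029073861656567929830694323100654407833221808533066171413712544046001452274401914981868928799404253601
Sum of its 132 digits: 550.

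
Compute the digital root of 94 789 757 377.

1

9+4+7+8+9+7+5+7+3+7+7 = 73
7+3 = 10
1+0 = 1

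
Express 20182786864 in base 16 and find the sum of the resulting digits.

20182786864 in base 16 is 4B2FCE330.
Digit sum: 4+11+2+15+12+14+3+3+0 = 64.

64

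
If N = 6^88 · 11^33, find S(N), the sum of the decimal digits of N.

6^88 · 11^33 = 6970575635991237042157030714862184220330266127118506027242378071404178036372661258148517377404196356096
Sum of its 103 digits: 414.

414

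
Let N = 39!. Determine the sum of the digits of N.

189

39! = 20397882081197443358640281739902897356800000000
Sum of its 47 digits: 189.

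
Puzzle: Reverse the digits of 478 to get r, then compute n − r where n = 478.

-396

Reverse of 478 is 874.
478 − 874 = -396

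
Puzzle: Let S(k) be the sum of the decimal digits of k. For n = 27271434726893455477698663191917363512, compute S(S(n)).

12

First digit sum: 183.
1+8+3 = 12.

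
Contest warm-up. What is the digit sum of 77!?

77! = 145183092028285869634070784086308284983740379224208358846781574688061991349156420080065207861248000000000000000000
Sum of its 114 digits: 432.

432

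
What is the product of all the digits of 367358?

15120

3×6×7×3×5×8 = 15120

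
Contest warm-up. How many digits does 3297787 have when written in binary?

22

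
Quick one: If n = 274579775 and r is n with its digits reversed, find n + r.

852555247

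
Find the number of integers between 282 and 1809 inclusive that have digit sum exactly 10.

88

The integers in [282, 1809] that have digit sum exactly 10: 307, 316, 325, 334, 343, 352, …, 1720, 1801.
88 qualify.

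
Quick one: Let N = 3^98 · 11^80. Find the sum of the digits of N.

3^98 · 11^80 = 11729993600666415668824721518399837286253819915511156556661092611517617325227993040756465579440756008688535670204181440606055222089
Sum of its 131 digits: 576.

576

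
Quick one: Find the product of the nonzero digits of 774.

196

7×7×4 = 196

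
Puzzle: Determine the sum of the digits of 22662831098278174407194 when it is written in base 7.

22662831098278174407194 in base 7 is 226202462145040601105432453.
Digit sum: 2+2+6+2+0+2+4+6+2+1+4+5+0+4+0+6+0+1+1+0+5+4+3+2+4+5+3 = 74.

74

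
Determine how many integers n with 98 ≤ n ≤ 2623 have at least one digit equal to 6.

661

The integers in [98, 2623] that have at least one digit equal to 6: 106, 116, 126, 136, 146, 156, …, 2622, 2623.
661 qualify.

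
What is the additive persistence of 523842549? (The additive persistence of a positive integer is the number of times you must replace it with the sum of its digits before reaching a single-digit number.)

2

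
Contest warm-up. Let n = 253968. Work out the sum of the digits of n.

2+5+3+9+6+8 = 33

33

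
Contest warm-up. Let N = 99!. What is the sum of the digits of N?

648

99! = 933262154439441526816992388562667004907159682643816214685929638952175999932299156089414639761565182862536979208272237582511852109168640000000000000000000000
Sum of its 156 digits: 648.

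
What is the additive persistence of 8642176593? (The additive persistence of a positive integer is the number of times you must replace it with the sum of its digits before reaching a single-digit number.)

2

8642176593 → 51 → 6 (2 steps)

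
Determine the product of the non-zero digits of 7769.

2646

7×7×6×9 = 2646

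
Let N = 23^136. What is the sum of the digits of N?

23^136 = 156669947679843222005697106865278311374794448666220125137749904222048133081691751003283531011283286691953726797785687497050779232794624603289812341888715246428187818249372706841397572161
Sum of its 186 digits: 850.

850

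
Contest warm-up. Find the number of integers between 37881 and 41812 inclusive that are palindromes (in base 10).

39

The integers in [37881, 41812] that are palindromes (in base 10): 37973, 38083, 38183, 38283, 38383, 38483, …, 41614, 41714.
39 qualify.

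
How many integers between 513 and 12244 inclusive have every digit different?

5264

The integers in [513, 12244] that have every digit different: 513, 514, 516, 517, 518, 519, …, 12097, 12098.
5264 qualify.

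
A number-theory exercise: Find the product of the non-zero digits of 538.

120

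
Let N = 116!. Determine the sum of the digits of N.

116! = 33931086844518982011982560935885732032396635556994207701963662088123265314176330336254535971207181169698868584991941607780111073928236261199604691797570505851011072000000000000000000000000000
Sum of its 191 digits: 729.

729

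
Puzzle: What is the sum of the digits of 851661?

8+5+1+6+6+1 = 27

27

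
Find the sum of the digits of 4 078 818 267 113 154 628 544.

95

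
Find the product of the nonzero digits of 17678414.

37632

1×7×6×7×8×4×1×4 = 37632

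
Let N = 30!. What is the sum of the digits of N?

30! = 265252859812191058636308480000000
Sum of its 33 digits: 117.

117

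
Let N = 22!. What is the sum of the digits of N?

22! = 1124000727777607680000
Sum of its 22 digits: 72.

72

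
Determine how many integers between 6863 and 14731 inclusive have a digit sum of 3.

10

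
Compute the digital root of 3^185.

The digital root of n equals n mod 9 (or 9 when 9 | n), so we need 3^185 mod 9.
3^185 ≡ 0 (mod 9), so the digital root is 9.

9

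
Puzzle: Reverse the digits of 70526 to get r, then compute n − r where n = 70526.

8019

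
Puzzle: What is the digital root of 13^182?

7

The digital root of n equals n mod 9 (or 9 when 9 | n), so we need 13^182 mod 9.
13^182 ≡ 7 (mod 9), so the digital root is 7.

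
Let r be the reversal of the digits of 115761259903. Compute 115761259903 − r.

-194190907608

Reverse of 115761259903 is 309952167511.
115761259903 − 309952167511 = -194190907608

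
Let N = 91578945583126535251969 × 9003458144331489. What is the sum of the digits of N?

192

91578945583126535251969 × 9003458144331489 = 824527203459690845889248417129675951841
Sum of its 39 digits: 192.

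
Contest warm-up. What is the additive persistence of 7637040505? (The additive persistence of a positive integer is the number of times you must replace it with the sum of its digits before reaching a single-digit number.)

7637040505 → 37 → 10 → 1 (3 steps)

3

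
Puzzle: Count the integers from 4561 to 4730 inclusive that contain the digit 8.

The integers in [4561, 4730] that contain the digit 8: 4568, 4578, 4580, 4581, 4582, 4583, …, 4718, 4728.
35 qualify.

35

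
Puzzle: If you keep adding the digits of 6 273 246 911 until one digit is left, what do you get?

6+2+7+3+2+4+6+9+1+1 = 41
4+1 = 5

5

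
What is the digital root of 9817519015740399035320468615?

4

9+8+1+7+5+1+9+0+1+5+7+4+0+3+9+9+0+3+5+3+2+0+4+6+8+6+1+5 = 121
1+2+1 = 4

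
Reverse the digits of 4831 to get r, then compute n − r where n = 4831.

3447

Reverse of 4831 is 1384.
4831 − 1384 = 3447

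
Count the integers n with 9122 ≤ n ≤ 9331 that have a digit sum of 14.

The integers in [9122, 9331] that have a digit sum of 14: 9122, 9131, 9140, 9203, 9212, 9221, 9230, 9302, 9311, 9320.
10 qualify.

10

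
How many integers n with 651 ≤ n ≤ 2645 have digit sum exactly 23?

41

The integers in [651, 2645] that have digit sum exactly 23: 689, 698, 779, 788, 797, 869, …, 2588, 2597.
41 qualify.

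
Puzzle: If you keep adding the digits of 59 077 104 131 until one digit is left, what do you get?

5+9+0+7+7+1+0+4+1+3+1 = 38
3+8 = 11
1+1 = 2

2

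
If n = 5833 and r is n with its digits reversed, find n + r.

Reverse of 5833 is 3385.
5833 + 3385 = 9218

9218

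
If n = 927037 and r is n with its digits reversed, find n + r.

1657766

Reverse of 927037 is 730729.
927037 + 730729 = 1657766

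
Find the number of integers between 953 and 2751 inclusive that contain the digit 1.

1233

The integers in [953, 2751] that contain the digit 1: 961, 971, 981, 991, 1000, 1001, …, 2741, 2751.
1233 qualify.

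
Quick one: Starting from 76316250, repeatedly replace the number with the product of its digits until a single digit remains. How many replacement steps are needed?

76316250 → 0 (1 step)

1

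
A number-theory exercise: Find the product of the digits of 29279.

2268

2×9×2×7×9 = 2268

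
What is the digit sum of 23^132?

784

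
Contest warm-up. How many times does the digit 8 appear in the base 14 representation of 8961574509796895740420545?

1

8961574509796895740420545 in base 14 is 79173700482A21A2C59A5B.
The digit 8 appears 1 time.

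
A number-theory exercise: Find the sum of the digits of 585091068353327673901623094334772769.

163

5+8+5+0+9+1+0+6+8+3+5+3+3+2+7+6+7+3+9+0+1+6+2+3+0+9+4+3+3+4+7+7+2+7+6+9 = 163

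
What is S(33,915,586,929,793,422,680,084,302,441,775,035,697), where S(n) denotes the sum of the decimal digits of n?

176

3+3+9+1+5+5+8+6+9+2+9+7+9+3+4+2+2+6+8+0+0+8+4+3+0+2+4+4+1+7+7+5+0+3+5+6+9+7 = 176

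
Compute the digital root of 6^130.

The digital root of n equals n mod 9 (or 9 when 9 | n), so we need 6^130 mod 9.
6^130 ≡ 0 (mod 9), so the digital root is 9.

9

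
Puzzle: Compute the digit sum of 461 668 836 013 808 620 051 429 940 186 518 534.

151

4+6+1+6+6+8+8+3+6+0+1+3+8+0+8+6+2+0+0+5+1+4+2+9+9+4+0+1+8+6+5+1+8+5+3+4 = 151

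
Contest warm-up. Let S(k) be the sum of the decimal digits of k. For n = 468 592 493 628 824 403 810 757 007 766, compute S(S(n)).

First digit sum: 141.
1+4+1 = 6.

6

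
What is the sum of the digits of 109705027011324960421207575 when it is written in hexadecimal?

150

109705027011324960421207575 in base 16 is 5ABEF16E5050081E2C5E17.
Digit sum: 5+10+11+14+15+1+6+14+5+0+5+0+0+8+1+14+2+12+5+14+1+7 = 150.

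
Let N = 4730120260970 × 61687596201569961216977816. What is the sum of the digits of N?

4730120260970 × 61687596201569961216977816 = 291789748643582085675363885812620641520
Sum of its 39 digits: 184.

184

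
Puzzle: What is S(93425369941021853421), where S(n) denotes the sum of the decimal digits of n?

81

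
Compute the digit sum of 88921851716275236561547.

109

8+8+9+2+1+8+5+1+7+1+6+2+7+5+2+3+6+5+6+1+5+4+7 = 109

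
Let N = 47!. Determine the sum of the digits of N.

225

47! = 258623241511168180642964355153611979969197632389120000000000
Sum of its 60 digits: 225.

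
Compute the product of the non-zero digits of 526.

60

5×2×6 = 60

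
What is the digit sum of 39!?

39! = 20397882081197443358640281739902897356800000000
Sum of its 47 digits: 189.

189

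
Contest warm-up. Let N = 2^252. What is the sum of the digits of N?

2^252 = 7237005577332262213973186563042994240829374041602535252466099000494570602496
Sum of its 76 digits: 307.

307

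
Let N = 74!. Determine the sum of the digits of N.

378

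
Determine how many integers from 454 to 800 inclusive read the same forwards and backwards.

35

The integers in [454, 800] that read the same forwards and backwards: 454, 464, 474, 484, 494, 505, …, 787, 797.
35 qualify.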